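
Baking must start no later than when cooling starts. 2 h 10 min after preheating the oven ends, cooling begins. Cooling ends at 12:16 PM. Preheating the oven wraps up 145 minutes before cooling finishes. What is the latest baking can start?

Preheating the oven ends at 12:16 PM − 145 min = 9:51 AM.
Cooling starts at 9:51 AM + 130 min = 12:01 PM.
Baking is bounded by cooling, so the latest it can start is 12:01 PM.

12:01 PM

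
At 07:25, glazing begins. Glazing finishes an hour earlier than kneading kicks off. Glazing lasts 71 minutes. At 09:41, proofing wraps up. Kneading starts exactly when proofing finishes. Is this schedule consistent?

Kneading starts at 09:41.
Glazing ends at 09:41 − 60 min = 08:41.
Glazing starts at 08:41 − 71 min = 07:30.
But glazing is also said to start at 07:25 — a 5-minute conflict.

No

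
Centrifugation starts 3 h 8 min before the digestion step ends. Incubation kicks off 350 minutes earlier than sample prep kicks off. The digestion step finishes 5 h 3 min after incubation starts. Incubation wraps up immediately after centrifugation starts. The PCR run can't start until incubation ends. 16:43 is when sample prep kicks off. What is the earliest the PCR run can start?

12:48

Incubation starts at 16:43 − 350 min = 10:53.
The digestion step ends at 10:53 + 303 min = 15:56.
Centrifugation starts at 15:56 − 188 min = 12:48.
So incubation ends at 12:48.
The PCR run is bounded by incubation, so the earliest it can start is 12:48.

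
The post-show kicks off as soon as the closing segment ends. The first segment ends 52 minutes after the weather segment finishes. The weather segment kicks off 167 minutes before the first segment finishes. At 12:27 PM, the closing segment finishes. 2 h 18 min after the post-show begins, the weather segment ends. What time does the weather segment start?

The post-show starts at 12:27 PM.
The weather segment ends at 12:27 PM + 138 min = 2:45 PM.
The first segment ends at 2:45 PM + 52 min = 3:37 PM.
The weather segment starts at 3:37 PM − 167 min = 12:50 PM.

12:50 PM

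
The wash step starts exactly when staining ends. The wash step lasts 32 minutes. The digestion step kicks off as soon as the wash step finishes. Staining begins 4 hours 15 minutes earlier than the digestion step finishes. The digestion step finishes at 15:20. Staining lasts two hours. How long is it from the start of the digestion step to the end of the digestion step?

103 minutes

Staining starts at 15:20 − 255 min = 11:05.
Staining ends at 11:05 + 120 min = 13:05.
So the wash step starts at 13:05.
The wash step ends at 13:05 + 32 min = 13:37.
So the digestion step starts at 13:37.
From 13:37 to 15:20 is 103 minutes.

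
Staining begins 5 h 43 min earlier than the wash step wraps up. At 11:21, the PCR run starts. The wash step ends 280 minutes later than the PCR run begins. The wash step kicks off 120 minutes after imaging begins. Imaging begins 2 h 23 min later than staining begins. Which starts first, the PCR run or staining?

The wash step ends at 11:21 + 280 min = 16:01.
Staining starts at 16:01 − 343 min = 10:18.
The PCR run starts at 11:21 and staining starts at 10:18, so staining is first.

staining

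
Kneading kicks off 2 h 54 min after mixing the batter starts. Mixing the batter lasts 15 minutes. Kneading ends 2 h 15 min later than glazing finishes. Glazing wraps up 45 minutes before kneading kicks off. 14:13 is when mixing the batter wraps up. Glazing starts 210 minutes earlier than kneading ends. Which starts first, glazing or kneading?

glazing

Mixing the batter starts at 14:13 − 15 min = 13:58.
Kneading starts at 13:58 + 174 min = 16:52.
Glazing ends at 16:52 − 45 min = 16:07.
Kneading ends at 16:07 + 135 min = 18:22.
Glazing starts at 18:22 − 210 min = 14:52.
Glazing starts at 14:52 and kneading starts at 16:52, so glazing is first.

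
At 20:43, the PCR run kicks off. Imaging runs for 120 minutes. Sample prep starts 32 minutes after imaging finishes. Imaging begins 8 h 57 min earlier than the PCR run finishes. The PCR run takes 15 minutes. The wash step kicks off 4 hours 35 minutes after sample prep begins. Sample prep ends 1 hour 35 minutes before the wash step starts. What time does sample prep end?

The PCR run ends at 20:43 + 15 min = 20:58.
Imaging starts at 20:58 − 537 min = 12:01.
Imaging ends at 12:01 + 120 min = 14:01.
Sample prep starts at 14:01 + 32 min = 14:33.
The wash step starts at 14:33 + 275 min = 19:08.
Sample prep ends at 19:08 − 95 min = 17:33.

17:33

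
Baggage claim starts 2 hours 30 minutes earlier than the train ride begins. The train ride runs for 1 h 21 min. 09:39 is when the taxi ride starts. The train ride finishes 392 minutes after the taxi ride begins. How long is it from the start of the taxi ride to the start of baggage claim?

The train ride ends at 09:39 + 392 min = 16:11.
The train ride starts at 16:11 − 81 min = 14:50.
Baggage claim starts at 14:50 − 150 min = 12:20.
From 09:39 to 12:20 is 161 minutes.

161 minutes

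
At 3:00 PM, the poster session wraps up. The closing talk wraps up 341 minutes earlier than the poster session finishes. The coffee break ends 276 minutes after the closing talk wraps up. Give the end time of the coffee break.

The closing talk ends at 3:00 PM − 341 min = 9:19 AM.
The coffee break ends at 9:19 AM + 276 min = 1:55 PM.

1:55 PM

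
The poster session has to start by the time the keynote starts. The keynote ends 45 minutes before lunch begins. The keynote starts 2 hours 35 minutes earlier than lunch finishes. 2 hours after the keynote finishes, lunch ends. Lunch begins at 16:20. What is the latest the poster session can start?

The keynote ends at 16:20 − 45 min = 15:35.
Lunch ends at 15:35 + 120 min = 17:35.
The keynote starts at 17:35 − 155 min = 15:00.
The poster session is bounded by the keynote, so the latest it can start is 15:00.

15:00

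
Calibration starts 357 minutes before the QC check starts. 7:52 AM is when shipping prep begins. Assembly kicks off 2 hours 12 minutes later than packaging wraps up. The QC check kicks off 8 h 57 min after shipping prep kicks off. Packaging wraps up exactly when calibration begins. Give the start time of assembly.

The QC check starts at 7:52 AM + 537 min = 4:49 PM.
Calibration starts at 4:49 PM − 357 min = 10:52 AM.
So packaging ends at 10:52 AM.
Assembly starts at 10:52 AM + 132 min = 1:04 PM.

1:04 PM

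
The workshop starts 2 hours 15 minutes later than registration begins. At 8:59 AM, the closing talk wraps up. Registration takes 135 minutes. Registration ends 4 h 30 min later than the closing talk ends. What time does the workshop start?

1:29 PM

Registration ends at 8:59 AM + 270 min = 1:29 PM.
Registration starts at 1:29 PM − 135 min = 11:14 AM.
The workshop starts at 11:14 AM + 135 min = 1:29 PM.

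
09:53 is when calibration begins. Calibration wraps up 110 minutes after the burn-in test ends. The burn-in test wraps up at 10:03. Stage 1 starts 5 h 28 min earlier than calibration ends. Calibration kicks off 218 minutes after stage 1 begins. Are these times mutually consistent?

No

Calibration ends at 10:03 + 110 min = 11:53.
Stage 1 starts at 11:53 − 328 min = 06:25.
Calibration starts at 06:25 + 218 min = 10:03.
But calibration is also said to start at 09:53 — a 10-minute conflict.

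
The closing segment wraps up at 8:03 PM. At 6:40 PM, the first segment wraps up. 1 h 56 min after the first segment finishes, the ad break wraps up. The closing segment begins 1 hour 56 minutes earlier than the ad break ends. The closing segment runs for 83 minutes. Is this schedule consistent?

The ad break ends at 6:40 PM + 116 min = 8:36 PM.
The closing segment starts at 8:36 PM − 116 min = 6:40 PM.
The closing segment ends at 6:40 PM + 83 min = 8:03 PM.
That matches the stated 8:03 PM, so the schedule is consistent.

Yes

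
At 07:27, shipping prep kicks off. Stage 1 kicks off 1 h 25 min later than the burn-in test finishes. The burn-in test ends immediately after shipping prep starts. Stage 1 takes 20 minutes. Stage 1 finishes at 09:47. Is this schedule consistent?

The burn-in test ends at 07:27.
Stage 1 starts at 07:27 + 85 min = 08:52.
Stage 1 ends at 08:52 + 20 min = 09:12.
But stage 1 is also said to end at 09:47 — a 35-minute conflict.

No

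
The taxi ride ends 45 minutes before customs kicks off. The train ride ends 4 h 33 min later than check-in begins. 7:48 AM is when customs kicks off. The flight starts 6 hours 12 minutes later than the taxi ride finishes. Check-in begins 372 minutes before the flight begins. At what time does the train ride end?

11:36 AM

The taxi ride ends at 7:48 AM − 45 min = 7:03 AM.
The flight starts at 7:03 AM + 372 min = 1:15 PM.
Check-in starts at 1:15 PM − 372 min = 7:03 AM.
The train ride ends at 7:03 AM + 273 min = 11:36 AM.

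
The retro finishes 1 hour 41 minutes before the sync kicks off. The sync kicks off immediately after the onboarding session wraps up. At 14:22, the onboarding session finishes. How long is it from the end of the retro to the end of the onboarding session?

The sync starts at 14:22.
The retro ends at 14:22 − 101 min = 12:41.
From 12:41 to 14:22 is 1 h 41 min.

1 h 41 min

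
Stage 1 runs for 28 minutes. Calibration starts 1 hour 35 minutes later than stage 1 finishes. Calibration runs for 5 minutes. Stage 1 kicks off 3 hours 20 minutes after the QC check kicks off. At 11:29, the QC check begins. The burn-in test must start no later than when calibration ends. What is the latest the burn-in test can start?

16:57

Stage 1 starts at 11:29 + 200 min = 14:49.
Stage 1 ends at 14:49 + 28 min = 15:17.
Calibration starts at 15:17 + 95 min = 16:52.
Calibration ends at 16:52 + 5 min = 16:57.
The burn-in test is bounded by calibration, so the latest it can start is 16:57.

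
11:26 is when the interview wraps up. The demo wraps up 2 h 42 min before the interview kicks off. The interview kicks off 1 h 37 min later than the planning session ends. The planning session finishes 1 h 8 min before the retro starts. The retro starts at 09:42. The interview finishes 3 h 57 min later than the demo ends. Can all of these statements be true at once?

The planning session ends at 09:42 − 68 min = 08:34.
The interview starts at 08:34 + 97 min = 10:11.
The demo ends at 10:11 − 162 min = 07:29.
The interview ends at 07:29 + 237 min = 11:26.
That matches the stated 11:26, so the schedule is consistent.

Yes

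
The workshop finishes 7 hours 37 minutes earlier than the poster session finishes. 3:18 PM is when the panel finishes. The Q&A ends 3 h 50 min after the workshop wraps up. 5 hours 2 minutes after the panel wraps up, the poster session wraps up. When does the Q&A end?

4:33 PM

The poster session ends at 3:18 PM + 302 min = 8:20 PM.
The workshop ends at 8:20 PM − 457 min = 12:43 PM.
The Q&A ends at 12:43 PM + 230 min = 4:33 PM.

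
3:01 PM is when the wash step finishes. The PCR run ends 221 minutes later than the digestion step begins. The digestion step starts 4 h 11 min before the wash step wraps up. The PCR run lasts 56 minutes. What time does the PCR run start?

1:35 PM

The digestion step starts at 3:01 PM − 251 min = 10:50 AM.
The PCR run ends at 10:50 AM + 221 min = 2:31 PM.
The PCR run starts at 2:31 PM − 56 min = 1:35 PM.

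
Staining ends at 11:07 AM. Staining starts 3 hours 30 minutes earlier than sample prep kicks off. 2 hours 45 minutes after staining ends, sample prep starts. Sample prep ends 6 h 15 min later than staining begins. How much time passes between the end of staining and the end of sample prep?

Sample prep starts at 11:07 AM + 165 min = 1:52 PM.
Staining starts at 1:52 PM − 210 min = 10:22 AM.
Sample prep ends at 10:22 AM + 375 min = 4:37 PM.
From 11:07 AM to 4:37 PM is 5 hours 30 minutes.

5 hours 30 minutes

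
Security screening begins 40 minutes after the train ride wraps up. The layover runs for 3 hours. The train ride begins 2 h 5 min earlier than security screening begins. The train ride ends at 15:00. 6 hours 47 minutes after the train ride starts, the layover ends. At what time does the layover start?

17:22

Security screening starts at 15:00 + 40 min = 15:40.
The train ride starts at 15:40 − 125 min = 13:35.
The layover ends at 13:35 + 407 min = 20:22.
The layover starts at 20:22 − 180 min = 17:22.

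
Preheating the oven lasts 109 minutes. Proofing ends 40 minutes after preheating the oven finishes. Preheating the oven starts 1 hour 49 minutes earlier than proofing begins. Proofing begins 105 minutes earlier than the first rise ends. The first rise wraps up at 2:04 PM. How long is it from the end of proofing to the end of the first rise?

1 hour 5 minutes

Proofing starts at 2:04 PM − 105 min = 12:19 PM.
Preheating the oven starts at 12:19 PM − 109 min = 10:30 AM.
Preheating the oven ends at 10:30 AM + 109 min = 12:19 PM.
Proofing ends at 12:19 PM + 40 min = 12:59 PM.
From 12:59 PM to 2:04 PM is 1 hour 5 minutes.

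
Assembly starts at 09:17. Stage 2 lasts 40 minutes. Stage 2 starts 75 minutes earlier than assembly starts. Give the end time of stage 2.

Stage 2 starts at 09:17 − 75 min = 08:02.
Stage 2 ends at 08:02 + 40 min = 08:42.

08:42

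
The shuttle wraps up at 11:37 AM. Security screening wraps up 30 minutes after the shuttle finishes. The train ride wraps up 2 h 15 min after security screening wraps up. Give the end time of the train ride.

Security screening ends at 11:37 AM + 30 min = 12:07 PM.
The train ride ends at 12:07 PM + 135 min = 2:22 PM.

2:22 PM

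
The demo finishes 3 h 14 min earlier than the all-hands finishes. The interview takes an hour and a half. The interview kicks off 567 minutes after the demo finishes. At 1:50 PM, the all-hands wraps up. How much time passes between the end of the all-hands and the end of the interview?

The demo ends at 1:50 PM − 194 min = 10:36 AM.
The interview starts at 10:36 AM + 567 min = 8:03 PM.
The interview ends at 8:03 PM + 90 min = 9:33 PM.
From 1:50 PM to 9:33 PM is 7 hours 43 minutes.

7 hours 43 minutes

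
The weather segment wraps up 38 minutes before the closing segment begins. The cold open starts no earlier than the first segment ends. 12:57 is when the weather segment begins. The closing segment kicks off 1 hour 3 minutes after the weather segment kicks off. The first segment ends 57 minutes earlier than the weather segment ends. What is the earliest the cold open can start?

The closing segment starts at 12:57 + 63 min = 14:00.
The weather segment ends at 14:00 − 38 min = 13:22.
The first segment ends at 13:22 − 57 min = 12:25.
The cold open is bounded by the first segment, so the earliest it can start is 12:25.

12:25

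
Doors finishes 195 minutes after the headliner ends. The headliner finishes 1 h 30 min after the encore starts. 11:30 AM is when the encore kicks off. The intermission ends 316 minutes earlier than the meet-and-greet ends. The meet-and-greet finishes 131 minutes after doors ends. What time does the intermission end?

The headliner ends at 11:30 AM + 90 min = 1:00 PM.
Doors ends at 1:00 PM + 195 min = 4:15 PM.
The meet-and-greet ends at 4:15 PM + 131 min = 6:26 PM.
The intermission ends at 6:26 PM − 316 min = 1:10 PM.

1:10 PM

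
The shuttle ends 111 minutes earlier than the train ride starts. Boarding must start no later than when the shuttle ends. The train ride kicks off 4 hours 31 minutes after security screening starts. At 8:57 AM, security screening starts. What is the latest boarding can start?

The train ride starts at 8:57 AM + 271 min = 1:28 PM.
The shuttle ends at 1:28 PM − 111 min = 11:37 AM.
Boarding is bounded by the shuttle, so the latest it can start is 11:37 AM.

11:37 AM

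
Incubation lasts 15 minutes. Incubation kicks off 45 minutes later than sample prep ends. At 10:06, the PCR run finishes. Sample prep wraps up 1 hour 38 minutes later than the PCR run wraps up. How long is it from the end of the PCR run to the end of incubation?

2 h 38 min

Sample prep ends at 10:06 + 98 min = 11:44.
Incubation starts at 11:44 + 45 min = 12:29.
Incubation ends at 12:29 + 15 min = 12:44.
From 10:06 to 12:44 is 2 h 38 min.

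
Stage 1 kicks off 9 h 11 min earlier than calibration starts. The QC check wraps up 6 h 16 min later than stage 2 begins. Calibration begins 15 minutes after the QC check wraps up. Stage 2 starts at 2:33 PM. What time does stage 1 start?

The QC check ends at 2:33 PM + 376 min = 8:49 PM.
Calibration starts at 8:49 PM + 15 min = 9:04 PM.
Stage 1 starts at 9:04 PM − 551 min = 11:53 AM.

11:53 AM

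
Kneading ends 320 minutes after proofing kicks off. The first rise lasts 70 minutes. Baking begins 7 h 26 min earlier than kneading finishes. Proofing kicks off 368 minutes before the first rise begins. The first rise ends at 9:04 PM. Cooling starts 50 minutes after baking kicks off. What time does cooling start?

The first rise starts at 9:04 PM − 70 min = 7:54 PM.
Proofing starts at 7:54 PM − 368 min = 1:46 PM.
Kneading ends at 1:46 PM + 320 min = 7:06 PM.
Baking starts at 7:06 PM − 446 min = 11:40 AM.
Cooling starts at 11:40 AM + 50 min = 12:30 PM.

12:30 PM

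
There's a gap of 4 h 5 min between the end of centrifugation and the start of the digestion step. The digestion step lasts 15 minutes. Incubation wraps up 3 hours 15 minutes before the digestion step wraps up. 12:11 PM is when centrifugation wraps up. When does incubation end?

The digestion step starts at 12:11 PM + 245 min = 4:16 PM.
The digestion step ends at 4:16 PM + 15 min = 4:31 PM.
Incubation ends at 4:31 PM − 195 min = 1:16 PM.

1:16 PM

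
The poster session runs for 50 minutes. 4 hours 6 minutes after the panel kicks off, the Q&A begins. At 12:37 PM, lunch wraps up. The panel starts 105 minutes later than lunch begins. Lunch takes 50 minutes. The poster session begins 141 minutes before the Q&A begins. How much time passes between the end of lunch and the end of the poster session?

Lunch starts at 12:37 PM − 50 min = 11:47 AM.
The panel starts at 11:47 AM + 105 min = 1:32 PM.
The Q&A starts at 1:32 PM + 246 min = 5:38 PM.
The poster session starts at 5:38 PM − 141 min = 3:17 PM.
The poster session ends at 3:17 PM + 50 min = 4:07 PM.
From 12:37 PM to 4:07 PM is 3.5 hours.

3.5 hours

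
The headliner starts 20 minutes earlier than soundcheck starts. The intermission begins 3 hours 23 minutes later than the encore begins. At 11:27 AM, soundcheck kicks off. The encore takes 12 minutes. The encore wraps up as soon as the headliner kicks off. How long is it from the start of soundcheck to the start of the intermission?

171 minutes

The headliner starts at 11:27 AM − 20 min = 11:07 AM.
So the encore ends at 11:07 AM.
The encore starts at 11:07 AM − 12 min = 10:55 AM.
The intermission starts at 10:55 AM + 203 min = 2:18 PM.
From 11:27 AM to 2:18 PM is 171 minutes.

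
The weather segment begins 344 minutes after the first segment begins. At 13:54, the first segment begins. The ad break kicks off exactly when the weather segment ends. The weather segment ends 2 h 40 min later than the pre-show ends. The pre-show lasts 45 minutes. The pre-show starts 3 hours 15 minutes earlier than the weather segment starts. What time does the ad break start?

The weather segment starts at 13:54 + 344 min = 19:38.
The pre-show starts at 19:38 − 195 min = 16:23.
The pre-show ends at 16:23 + 45 min = 17:08.
The weather segment ends at 17:08 + 160 min = 19:48.
So the ad break starts at 19:48.

19:48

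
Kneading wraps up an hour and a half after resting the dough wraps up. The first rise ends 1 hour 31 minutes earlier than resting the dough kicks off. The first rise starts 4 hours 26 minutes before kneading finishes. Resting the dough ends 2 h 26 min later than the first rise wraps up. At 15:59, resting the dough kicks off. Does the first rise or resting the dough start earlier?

The first rise ends at 15:59 − 91 min = 14:28.
Resting the dough ends at 14:28 + 146 min = 16:54.
Kneading ends at 16:54 + 90 min = 18:24.
The first rise starts at 18:24 − 266 min = 13:58.
The first rise starts at 13:58 and resting the dough starts at 15:59, so the first rise is first.

the first rise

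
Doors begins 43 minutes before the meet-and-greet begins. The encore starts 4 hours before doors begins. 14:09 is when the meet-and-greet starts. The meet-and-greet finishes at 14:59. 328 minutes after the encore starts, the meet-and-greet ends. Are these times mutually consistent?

No

Doors starts at 14:09 − 43 min = 13:26.
The encore starts at 13:26 − 240 min = 09:26.
The meet-and-greet ends at 09:26 + 328 min = 14:54.
But the meet-and-greet is also said to end at 14:59 — a 5-minute conflict.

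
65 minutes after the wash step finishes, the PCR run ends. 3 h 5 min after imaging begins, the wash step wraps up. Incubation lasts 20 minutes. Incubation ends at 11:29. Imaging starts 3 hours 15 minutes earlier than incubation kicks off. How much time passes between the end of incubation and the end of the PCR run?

35 minutes

Incubation starts at 11:29 − 20 min = 11:09.
Imaging starts at 11:09 − 195 min = 07:54.
The wash step ends at 07:54 + 185 min = 10:59.
The PCR run ends at 10:59 + 65 min = 12:04.
From 11:29 to 12:04 is 35 minutes.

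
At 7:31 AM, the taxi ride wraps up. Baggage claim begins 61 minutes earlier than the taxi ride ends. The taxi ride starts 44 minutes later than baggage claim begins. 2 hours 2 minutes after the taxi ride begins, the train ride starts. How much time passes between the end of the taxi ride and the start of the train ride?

1 hour 45 minutes

Baggage claim starts at 7:31 AM − 61 min = 6:30 AM.
The taxi ride starts at 6:30 AM + 44 min = 7:14 AM.
The train ride starts at 7:14 AM + 122 min = 9:16 AM.
From 7:31 AM to 9:16 AM is 1 hour 45 minutes.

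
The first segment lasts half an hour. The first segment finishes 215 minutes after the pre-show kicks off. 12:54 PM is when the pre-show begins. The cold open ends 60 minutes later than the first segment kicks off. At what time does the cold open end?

The first segment ends at 12:54 PM + 215 min = 4:29 PM.
The first segment starts at 4:29 PM − 30 min = 3:59 PM.
The cold open ends at 3:59 PM + 60 min = 4:59 PM.

4:59 PM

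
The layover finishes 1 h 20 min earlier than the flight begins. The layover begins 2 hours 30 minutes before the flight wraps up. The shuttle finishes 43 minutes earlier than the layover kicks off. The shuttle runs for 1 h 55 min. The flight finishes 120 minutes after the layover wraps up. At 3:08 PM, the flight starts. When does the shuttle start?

The layover ends at 3:08 PM − 80 min = 1:48 PM.
The flight ends at 1:48 PM + 120 min = 3:48 PM.
The layover starts at 3:48 PM − 150 min = 1:18 PM.
The shuttle ends at 1:18 PM − 43 min = 12:35 PM.
The shuttle starts at 12:35 PM − 115 min = 10:40 AM.

10:40 AM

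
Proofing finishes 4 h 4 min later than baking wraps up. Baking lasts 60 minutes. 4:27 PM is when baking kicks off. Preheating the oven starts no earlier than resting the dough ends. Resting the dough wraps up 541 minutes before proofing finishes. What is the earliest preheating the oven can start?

Baking ends at 4:27 PM + 60 min = 5:27 PM.
Proofing ends at 5:27 PM + 244 min = 9:31 PM.
Resting the dough ends at 9:31 PM − 541 min = 12:30 PM.
Preheating the oven is bounded by resting the dough, so the earliest it can start is 12:30 PM.

12:30 PM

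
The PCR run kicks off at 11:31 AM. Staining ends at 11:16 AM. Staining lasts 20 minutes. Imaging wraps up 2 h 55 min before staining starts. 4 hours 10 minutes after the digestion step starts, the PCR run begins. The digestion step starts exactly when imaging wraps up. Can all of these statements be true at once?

No

Staining starts at 11:16 AM − 20 min = 10:56 AM.
Imaging ends at 10:56 AM − 175 min = 8:01 AM.
So the digestion step starts at 8:01 AM.
The PCR run starts at 8:01 AM + 250 min = 12:11 PM.
But the PCR run is also said to start at 11:31 AM — a 40-minute conflict.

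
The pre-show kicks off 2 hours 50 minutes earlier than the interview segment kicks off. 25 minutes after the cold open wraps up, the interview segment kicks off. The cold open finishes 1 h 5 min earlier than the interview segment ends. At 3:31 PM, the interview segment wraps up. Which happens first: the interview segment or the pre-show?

the pre-show

The cold open ends at 3:31 PM − 65 min = 2:26 PM.
The interview segment starts at 2:26 PM + 25 min = 2:51 PM.
The pre-show starts at 2:51 PM − 170 min = 12:01 PM.
The interview segment starts at 2:51 PM and the pre-show starts at 12:01 PM, so the pre-show is first.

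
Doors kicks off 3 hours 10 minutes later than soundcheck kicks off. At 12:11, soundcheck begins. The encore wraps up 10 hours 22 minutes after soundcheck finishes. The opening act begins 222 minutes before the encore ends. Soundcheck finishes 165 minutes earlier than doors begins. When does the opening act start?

19:16

Doors starts at 12:11 + 190 min = 15:21.
Soundcheck ends at 15:21 − 165 min = 12:36.
The encore ends at 12:36 + 622 min = 22:58.
The opening act starts at 22:58 − 222 min = 19:16.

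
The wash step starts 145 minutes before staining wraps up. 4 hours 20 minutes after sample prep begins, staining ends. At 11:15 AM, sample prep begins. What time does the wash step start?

Staining ends at 11:15 AM + 260 min = 3:35 PM.
The wash step starts at 3:35 PM − 145 min = 1:10 PM.

1:10 PM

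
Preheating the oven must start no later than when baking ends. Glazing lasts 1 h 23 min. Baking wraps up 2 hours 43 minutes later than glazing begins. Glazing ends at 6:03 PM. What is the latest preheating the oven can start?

7:23 PM

Glazing starts at 6:03 PM − 83 min = 4:40 PM.
Baking ends at 4:40 PM + 163 min = 7:23 PM.
Preheating the oven is bounded by baking, so the latest it can start is 7:23 PM.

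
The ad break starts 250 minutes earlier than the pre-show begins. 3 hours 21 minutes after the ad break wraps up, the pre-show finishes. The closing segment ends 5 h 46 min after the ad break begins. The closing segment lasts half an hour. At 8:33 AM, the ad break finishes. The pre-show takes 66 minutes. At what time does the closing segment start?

11:54 AM

The pre-show ends at 8:33 AM + 201 min = 11:54 AM.
The pre-show starts at 11:54 AM − 66 min = 10:48 AM.
The ad break starts at 10:48 AM − 250 min = 6:38 AM.
The closing segment ends at 6:38 AM + 346 min = 12:24 PM.
The closing segment starts at 12:24 PM − 30 min = 11:54 AM.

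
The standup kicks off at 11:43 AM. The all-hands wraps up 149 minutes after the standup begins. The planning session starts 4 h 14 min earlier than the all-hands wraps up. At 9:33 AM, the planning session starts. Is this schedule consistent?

No

The all-hands ends at 11:43 AM + 149 min = 2:12 PM.
The planning session starts at 2:12 PM − 254 min = 9:58 AM.
But the planning session is also said to start at 9:33 AM — a 25-minute conflict.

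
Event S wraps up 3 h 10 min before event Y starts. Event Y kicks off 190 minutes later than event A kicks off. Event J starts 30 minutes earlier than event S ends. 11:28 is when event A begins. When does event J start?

10:58

Event Y starts at 11:28 + 190 min = 14:38.
Event S ends at 14:38 − 190 min = 11:28.
Event J starts at 11:28 − 30 min = 10:58.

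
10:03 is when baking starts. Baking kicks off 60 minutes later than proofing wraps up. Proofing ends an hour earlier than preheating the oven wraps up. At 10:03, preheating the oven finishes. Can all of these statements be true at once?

Proofing ends at 10:03 − 60 min = 09:03.
Baking starts at 09:03 + 60 min = 10:03.
That matches the stated 10:03, so the schedule is consistent.

Yes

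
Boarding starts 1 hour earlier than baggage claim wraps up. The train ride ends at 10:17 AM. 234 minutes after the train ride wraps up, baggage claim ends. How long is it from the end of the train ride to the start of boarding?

Baggage claim ends at 10:17 AM + 234 min = 2:11 PM.
Boarding starts at 2:11 PM − 60 min = 1:11 PM.
From 10:17 AM to 1:11 PM is 2 h 54 min.

2 h 54 min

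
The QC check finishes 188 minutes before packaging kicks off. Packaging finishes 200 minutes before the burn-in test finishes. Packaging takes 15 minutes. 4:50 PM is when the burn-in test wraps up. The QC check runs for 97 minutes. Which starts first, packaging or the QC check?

the QC check

Packaging ends at 4:50 PM − 200 min = 1:30 PM.
Packaging starts at 1:30 PM − 15 min = 1:15 PM.
The QC check ends at 1:15 PM − 188 min = 10:07 AM.
The QC check starts at 10:07 AM − 97 min = 8:30 AM.
Packaging starts at 1:15 PM and the QC check starts at 8:30 AM, so the QC check is first.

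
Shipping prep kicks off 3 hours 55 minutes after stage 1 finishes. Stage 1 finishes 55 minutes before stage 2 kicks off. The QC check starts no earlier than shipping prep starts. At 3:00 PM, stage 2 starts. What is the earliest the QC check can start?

6:00 PM

Stage 1 ends at 3:00 PM − 55 min = 2:05 PM.
Shipping prep starts at 2:05 PM + 235 min = 6:00 PM.
The QC check is bounded by shipping prep, so the earliest it can start is 6:00 PM.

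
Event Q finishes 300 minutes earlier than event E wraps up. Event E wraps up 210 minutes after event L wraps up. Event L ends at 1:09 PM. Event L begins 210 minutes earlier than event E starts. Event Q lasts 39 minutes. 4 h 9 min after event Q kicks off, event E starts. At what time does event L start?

Event E ends at 1:09 PM + 210 min = 4:39 PM.
Event Q ends at 4:39 PM − 300 min = 11:39 AM.
Event Q starts at 11:39 AM − 39 min = 11:00 AM.
Event E starts at 11:00 AM + 249 min = 3:09 PM.
Event L starts at 3:09 PM − 210 min = 11:39 AM.

11:39 AM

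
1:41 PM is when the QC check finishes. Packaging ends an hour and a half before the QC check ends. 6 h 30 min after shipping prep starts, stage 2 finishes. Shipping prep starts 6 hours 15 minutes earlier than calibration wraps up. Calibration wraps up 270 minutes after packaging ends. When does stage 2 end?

4:56 PM

Packaging ends at 1:41 PM − 90 min = 12:11 PM.
Calibration ends at 12:11 PM + 270 min = 4:41 PM.
Shipping prep starts at 4:41 PM − 375 min = 10:26 AM.
Stage 2 ends at 10:26 AM + 390 min = 4:56 PM.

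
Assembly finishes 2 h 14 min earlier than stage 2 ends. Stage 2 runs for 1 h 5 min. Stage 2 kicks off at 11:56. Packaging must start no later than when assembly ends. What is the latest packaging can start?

10:47

Stage 2 ends at 11:56 + 65 min = 13:01.
Assembly ends at 13:01 − 134 min = 10:47.
Packaging is bounded by assembly, so the latest it can start is 10:47.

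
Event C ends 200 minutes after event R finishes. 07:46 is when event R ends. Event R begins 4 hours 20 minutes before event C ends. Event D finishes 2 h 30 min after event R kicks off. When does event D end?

09:16

Event C ends at 07:46 + 200 min = 11:06.
Event R starts at 11:06 − 260 min = 06:46.
Event D ends at 06:46 + 150 min = 09:16.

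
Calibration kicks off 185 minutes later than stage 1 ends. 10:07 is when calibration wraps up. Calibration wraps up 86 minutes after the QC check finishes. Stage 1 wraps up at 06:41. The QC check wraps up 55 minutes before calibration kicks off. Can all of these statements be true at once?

Calibration starts at 06:41 + 185 min = 09:46.
The QC check ends at 09:46 − 55 min = 08:51.
Calibration ends at 08:51 + 86 min = 10:17.
But calibration is also said to end at 10:07 — a 10-minute conflict.

No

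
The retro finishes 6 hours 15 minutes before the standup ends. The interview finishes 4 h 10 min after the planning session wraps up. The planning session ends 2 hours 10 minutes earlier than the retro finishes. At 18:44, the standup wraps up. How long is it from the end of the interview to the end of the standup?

The retro ends at 18:44 − 375 min = 12:29.
The planning session ends at 12:29 − 130 min = 10:19.
The interview ends at 10:19 + 250 min = 14:29.
From 14:29 to 18:44 is 4 hours 15 minutes.

4 hours 15 minutes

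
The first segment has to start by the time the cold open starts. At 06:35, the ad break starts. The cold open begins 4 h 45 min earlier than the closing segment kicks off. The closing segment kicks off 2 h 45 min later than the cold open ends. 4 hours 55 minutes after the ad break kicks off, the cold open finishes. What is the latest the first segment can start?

The cold open ends at 06:35 + 295 min = 11:30.
The closing segment starts at 11:30 + 165 min = 14:15.
The cold open starts at 14:15 − 285 min = 09:30.
The first segment is bounded by the cold open, so the latest it can start is 09:30.

09:30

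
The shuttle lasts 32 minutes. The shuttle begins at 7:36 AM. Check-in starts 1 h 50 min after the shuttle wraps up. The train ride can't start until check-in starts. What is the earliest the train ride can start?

9:58 AM

The shuttle ends at 7:36 AM + 32 min = 8:08 AM.
Check-in starts at 8:08 AM + 110 min = 9:58 AM.
The train ride is bounded by check-in, so the earliest it can start is 9:58 AM.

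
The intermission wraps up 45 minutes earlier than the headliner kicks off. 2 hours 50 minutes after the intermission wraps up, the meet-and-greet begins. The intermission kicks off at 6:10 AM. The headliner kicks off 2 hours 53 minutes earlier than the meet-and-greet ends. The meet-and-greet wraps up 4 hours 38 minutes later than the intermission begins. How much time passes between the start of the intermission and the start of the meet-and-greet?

The meet-and-greet ends at 6:10 AM + 278 min = 10:48 AM.
The headliner starts at 10:48 AM − 173 min = 7:55 AM.
The intermission ends at 7:55 AM − 45 min = 7:10 AM.
The meet-and-greet starts at 7:10 AM + 170 min = 10:00 AM.
From 6:10 AM to 10:00 AM is 230 minutes.

230 minutes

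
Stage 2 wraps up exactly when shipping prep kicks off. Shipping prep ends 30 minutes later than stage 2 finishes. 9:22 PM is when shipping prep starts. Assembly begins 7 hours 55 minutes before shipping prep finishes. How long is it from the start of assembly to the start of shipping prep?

Stage 2 ends at 9:22 PM.
Shipping prep ends at 9:22 PM + 30 min = 9:52 PM.
Assembly starts at 9:52 PM − 475 min = 1:57 PM.
From 1:57 PM to 9:22 PM is 445 minutes.

445 minutes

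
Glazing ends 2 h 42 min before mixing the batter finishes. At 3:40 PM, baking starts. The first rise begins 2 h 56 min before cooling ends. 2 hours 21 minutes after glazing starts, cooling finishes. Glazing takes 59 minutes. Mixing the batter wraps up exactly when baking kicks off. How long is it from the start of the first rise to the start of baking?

Mixing the batter ends at 3:40 PM.
Glazing ends at 3:40 PM − 162 min = 12:58 PM.
Glazing starts at 12:58 PM − 59 min = 11:59 AM.
Cooling ends at 11:59 AM + 141 min = 2:20 PM.
The first rise starts at 2:20 PM − 176 min = 11:24 AM.
From 11:24 AM to 3:40 PM is 256 minutes.

256 minutes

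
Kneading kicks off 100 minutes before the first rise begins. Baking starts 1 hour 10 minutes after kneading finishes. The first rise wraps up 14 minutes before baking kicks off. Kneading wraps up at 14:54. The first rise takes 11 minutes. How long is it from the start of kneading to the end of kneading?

Baking starts at 14:54 + 70 min = 16:04.
The first rise ends at 16:04 − 14 min = 15:50.
The first rise starts at 15:50 − 11 min = 15:39.
Kneading starts at 15:39 − 100 min = 13:59.
From 13:59 to 14:54 is 55 minutes.

55 minutes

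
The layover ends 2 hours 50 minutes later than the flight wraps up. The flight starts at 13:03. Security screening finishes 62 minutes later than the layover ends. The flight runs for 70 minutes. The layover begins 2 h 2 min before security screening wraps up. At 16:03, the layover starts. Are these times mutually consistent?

Yes

The flight ends at 13:03 + 70 min = 14:13.
The layover ends at 14:13 + 170 min = 17:03.
Security screening ends at 17:03 + 62 min = 18:05.
The layover starts at 18:05 − 122 min = 16:03.
That matches the stated 16:03, so the schedule is consistent.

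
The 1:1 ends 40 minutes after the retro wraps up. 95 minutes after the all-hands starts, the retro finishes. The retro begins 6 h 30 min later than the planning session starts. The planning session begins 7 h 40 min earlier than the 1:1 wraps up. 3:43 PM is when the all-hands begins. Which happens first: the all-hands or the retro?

the all-hands

The retro ends at 3:43 PM + 95 min = 5:18 PM.
The 1:1 ends at 5:18 PM + 40 min = 5:58 PM.
The planning session starts at 5:58 PM − 460 min = 10:18 AM.
The retro starts at 10:18 AM + 390 min = 4:48 PM.
The all-hands starts at 3:43 PM and the retro starts at 4:48 PM, so the all-hands is first.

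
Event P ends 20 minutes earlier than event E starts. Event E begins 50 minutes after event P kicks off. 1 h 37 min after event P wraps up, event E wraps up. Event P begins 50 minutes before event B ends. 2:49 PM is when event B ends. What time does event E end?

Event P starts at 2:49 PM − 50 min = 1:59 PM.
Event E starts at 1:59 PM + 50 min = 2:49 PM.
Event P ends at 2:49 PM − 20 min = 2:29 PM.
Event E ends at 2:29 PM + 97 min = 4:06 PM.

4:06 PM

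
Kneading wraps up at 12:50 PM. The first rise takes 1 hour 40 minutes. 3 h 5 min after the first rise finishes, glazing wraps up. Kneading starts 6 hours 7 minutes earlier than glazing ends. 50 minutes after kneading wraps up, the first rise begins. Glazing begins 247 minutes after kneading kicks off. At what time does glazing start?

The first rise starts at 12:50 PM + 50 min = 1:40 PM.
The first rise ends at 1:40 PM + 100 min = 3:20 PM.
Glazing ends at 3:20 PM + 185 min = 6:25 PM.
Kneading starts at 6:25 PM − 367 min = 12:18 PM.
Glazing starts at 12:18 PM + 247 min = 4:25 PM.

4:25 PM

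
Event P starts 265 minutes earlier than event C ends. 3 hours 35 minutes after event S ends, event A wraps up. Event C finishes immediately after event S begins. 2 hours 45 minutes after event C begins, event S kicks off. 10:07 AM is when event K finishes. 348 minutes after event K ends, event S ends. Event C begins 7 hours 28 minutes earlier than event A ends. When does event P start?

Event S ends at 10:07 AM + 348 min = 3:55 PM.
Event A ends at 3:55 PM + 215 min = 7:30 PM.
Event C starts at 7:30 PM − 448 min = 12:02 PM.
Event S starts at 12:02 PM + 165 min = 2:47 PM.
So event C ends at 2:47 PM.
Event P starts at 2:47 PM − 265 min = 10:22 AM.

10:22 AM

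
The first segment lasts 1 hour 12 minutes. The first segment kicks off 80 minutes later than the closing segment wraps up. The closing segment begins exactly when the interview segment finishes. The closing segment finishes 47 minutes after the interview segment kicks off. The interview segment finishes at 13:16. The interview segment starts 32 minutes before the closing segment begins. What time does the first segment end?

The closing segment starts at 13:16.
The interview segment starts at 13:16 − 32 min = 12:44.
The closing segment ends at 12:44 + 47 min = 13:31.
The first segment starts at 13:31 + 80 min = 14:51.
The first segment ends at 14:51 + 72 min = 16:03.

16:03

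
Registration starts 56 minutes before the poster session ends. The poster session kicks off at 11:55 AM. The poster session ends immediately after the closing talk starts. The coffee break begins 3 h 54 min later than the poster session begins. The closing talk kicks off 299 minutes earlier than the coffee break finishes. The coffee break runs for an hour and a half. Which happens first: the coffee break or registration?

registration

The coffee break starts at 11:55 AM + 234 min = 3:49 PM.
The coffee break ends at 3:49 PM + 90 min = 5:19 PM.
The closing talk starts at 5:19 PM − 299 min = 12:20 PM.
So the poster session ends at 12:20 PM.
Registration starts at 12:20 PM − 56 min = 11:24 AM.
The coffee break starts at 3:49 PM and registration starts at 11:24 AM, so registration is first.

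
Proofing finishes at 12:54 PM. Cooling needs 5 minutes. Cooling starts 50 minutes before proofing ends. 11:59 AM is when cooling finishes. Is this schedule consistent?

No

Cooling starts at 12:54 PM − 50 min = 12:04 PM.
Cooling ends at 12:04 PM + 5 min = 12:09 PM.
But cooling is also said to end at 11:59 AM — a 10-minute conflict.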